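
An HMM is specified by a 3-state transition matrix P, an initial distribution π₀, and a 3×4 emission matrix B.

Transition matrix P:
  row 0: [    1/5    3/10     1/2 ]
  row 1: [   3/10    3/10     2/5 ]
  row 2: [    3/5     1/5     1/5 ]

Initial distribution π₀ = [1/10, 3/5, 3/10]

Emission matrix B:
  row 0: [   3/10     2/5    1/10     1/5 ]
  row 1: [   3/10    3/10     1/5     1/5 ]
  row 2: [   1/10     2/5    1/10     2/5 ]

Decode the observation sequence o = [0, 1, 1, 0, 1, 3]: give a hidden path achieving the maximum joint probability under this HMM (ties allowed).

path = [1, 0, 2, 0, 2, 0]

t=0: δ = [3.000e-02, 1.800e-01, 3.000e-02]  (obs o_0=0)
t=1: δ = [2.160e-02, 1.620e-02, 2.880e-02]  ψ = [1, 1, 1]  (obs o_1=1)
t=2: δ = [6.912e-03, 1.944e-03, 4.320e-03]  ψ = [2, 0, 0]  (obs o_2=1)
t=3: δ = [7.776e-04, 6.221e-04, 3.456e-04]  ψ = [2, 0, 0]  (obs o_3=0)
t=4: δ = [8.294e-05, 6.998e-05, 1.555e-04]  ψ = [2, 0, 0]  (obs o_4=1)
t=5: δ = [1.866e-05, 6.221e-06, 1.659e-05]  ψ = [2, 2, 0]  (obs o_5=3)
backtrack: best end state = 0; path = [1, 0, 2, 0, 2, 0]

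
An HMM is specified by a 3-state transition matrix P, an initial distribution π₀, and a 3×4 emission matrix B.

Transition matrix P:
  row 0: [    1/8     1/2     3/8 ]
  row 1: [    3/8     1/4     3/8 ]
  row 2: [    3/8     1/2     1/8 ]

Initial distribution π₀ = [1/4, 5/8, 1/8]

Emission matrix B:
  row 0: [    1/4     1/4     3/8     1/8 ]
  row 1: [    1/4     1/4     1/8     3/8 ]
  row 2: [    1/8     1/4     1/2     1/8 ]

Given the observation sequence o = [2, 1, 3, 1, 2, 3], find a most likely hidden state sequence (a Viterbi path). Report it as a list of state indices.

path = [0, 2, 1, 0, 2, 1]

t=0: δ = [9.375e-02, 7.812e-02, 6.250e-02]  (obs o_0=2)
t=1: δ = [7.324e-03, 1.172e-02, 8.789e-03]  ψ = [1, 0, 0]  (obs o_1=1)
t=2: δ = [5.493e-04, 1.648e-03, 5.493e-04]  ψ = [1, 2, 1]  (obs o_2=3)
t=3: δ = [1.545e-04, 1.030e-04, 1.545e-04]  ψ = [1, 1, 1]  (obs o_3=1)
t=4: δ = [2.173e-05, 9.656e-06, 2.897e-05]  ψ = [2, 0, 0]  (obs o_4=2)
t=5: δ = [1.358e-06, 5.431e-06, 1.018e-06]  ψ = [2, 2, 0]  (obs o_5=3)
backtrack: best end state = 1; path = [0, 2, 1, 0, 2, 1]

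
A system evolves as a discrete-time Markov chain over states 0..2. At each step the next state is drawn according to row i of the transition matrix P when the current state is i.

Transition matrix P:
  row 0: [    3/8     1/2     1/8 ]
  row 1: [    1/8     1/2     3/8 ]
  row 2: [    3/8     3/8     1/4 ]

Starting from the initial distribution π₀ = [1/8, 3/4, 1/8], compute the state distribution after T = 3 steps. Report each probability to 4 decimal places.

π = [0.2603, 0.4641, 0.2756]

t=0: π = [0.1250, 0.7500, 0.1250]
t=1: π = [0.1875, 0.4844, 0.3281]
t=2: π = [0.2539, 0.4590, 0.2871]
t=3: π = [0.2603, 0.4641, 0.2756]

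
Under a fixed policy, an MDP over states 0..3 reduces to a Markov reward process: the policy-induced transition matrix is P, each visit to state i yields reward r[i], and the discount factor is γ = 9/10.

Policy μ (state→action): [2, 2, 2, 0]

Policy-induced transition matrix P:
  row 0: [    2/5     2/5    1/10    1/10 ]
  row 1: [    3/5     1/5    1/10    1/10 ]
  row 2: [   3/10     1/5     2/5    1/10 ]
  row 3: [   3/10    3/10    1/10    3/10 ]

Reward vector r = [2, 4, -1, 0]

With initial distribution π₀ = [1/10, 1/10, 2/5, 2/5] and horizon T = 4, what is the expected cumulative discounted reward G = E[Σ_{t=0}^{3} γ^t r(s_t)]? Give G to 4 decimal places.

t=0: π = [0.1000, 0.1000, 0.4000, 0.4000], E[r] = 0.2000, γ^t·E[r] = 0.200000, running G = 0.200000
t=1: π = [0.3400, 0.2600, 0.2200, 0.1800], E[r] = 1.5000, γ^t·E[r] = 1.350000, running G = 1.550000
t=2: π = [0.4120, 0.2860, 0.1660, 0.1360], E[r] = 1.8020, γ^t·E[r] = 1.459620, running G = 3.009620
t=3: π = [0.4270, 0.2960, 0.1498, 0.1272], E[r] = 1.8882, γ^t·E[r] = 1.376498, running G = 4.386118

G = 4.3861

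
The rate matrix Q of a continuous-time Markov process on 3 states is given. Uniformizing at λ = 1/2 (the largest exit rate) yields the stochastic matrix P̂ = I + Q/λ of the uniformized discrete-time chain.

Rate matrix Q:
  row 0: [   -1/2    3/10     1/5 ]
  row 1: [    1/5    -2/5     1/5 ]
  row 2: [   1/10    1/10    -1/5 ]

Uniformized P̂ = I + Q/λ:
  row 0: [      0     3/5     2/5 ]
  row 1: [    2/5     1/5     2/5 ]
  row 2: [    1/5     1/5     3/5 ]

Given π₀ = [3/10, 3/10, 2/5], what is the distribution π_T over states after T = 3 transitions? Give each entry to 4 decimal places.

t=0: π = [0.3000, 0.3000, 0.4000]
t=1: π = [0.2000, 0.3200, 0.4800]
t=2: π = [0.2240, 0.2800, 0.4960]
t=3: π = [0.2112, 0.2896, 0.4992]

π = [0.2112, 0.2896, 0.4992]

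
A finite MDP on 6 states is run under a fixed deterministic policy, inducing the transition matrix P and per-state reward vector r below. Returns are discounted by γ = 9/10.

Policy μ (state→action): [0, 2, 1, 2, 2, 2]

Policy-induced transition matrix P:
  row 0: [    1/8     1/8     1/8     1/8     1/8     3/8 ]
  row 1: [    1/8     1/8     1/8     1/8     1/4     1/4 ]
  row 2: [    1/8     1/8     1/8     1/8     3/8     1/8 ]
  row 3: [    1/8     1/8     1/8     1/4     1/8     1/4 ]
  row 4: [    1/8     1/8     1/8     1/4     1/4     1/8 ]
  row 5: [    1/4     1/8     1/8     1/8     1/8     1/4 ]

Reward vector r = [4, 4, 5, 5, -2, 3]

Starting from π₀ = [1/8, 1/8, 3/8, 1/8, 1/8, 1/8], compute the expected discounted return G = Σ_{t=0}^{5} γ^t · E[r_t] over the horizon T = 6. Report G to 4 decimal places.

t=0: π = [0.1250, 0.1250, 0.3750, 0.1250, 0.1250, 0.1250], E[r] = 3.6250, γ^t·E[r] = 3.625000, running G = 3.625000
t=1: π = [0.1406, 0.1250, 0.1250, 0.1563, 0.2500, 0.2031], E[r] = 2.5781, γ^t·E[r] = 2.320313, running G = 5.945313
t=2: π = [0.1504, 0.1250, 0.1250, 0.1758, 0.2031, 0.2207], E[r] = 2.8613, γ^t·E[r] = 2.317676, running G = 8.262988
t=3: π = [0.1526, 0.1250, 0.1250, 0.1724, 0.1973, 0.2278], E[r] = 2.8860, γ^t·E[r] = 2.103884, running G = 10.366872
t=4: π = [0.1535, 0.1250, 0.1250, 0.1712, 0.1965, 0.2288], E[r] = 2.8882, γ^t·E[r] = 1.894957, running G = 12.261830
t=5: π = [0.1536, 0.1250, 0.1250, 0.1710, 0.1964, 0.2290], E[r] = 2.8883, γ^t·E[r] = 1.705527, running G = 13.967356

G = 13.9674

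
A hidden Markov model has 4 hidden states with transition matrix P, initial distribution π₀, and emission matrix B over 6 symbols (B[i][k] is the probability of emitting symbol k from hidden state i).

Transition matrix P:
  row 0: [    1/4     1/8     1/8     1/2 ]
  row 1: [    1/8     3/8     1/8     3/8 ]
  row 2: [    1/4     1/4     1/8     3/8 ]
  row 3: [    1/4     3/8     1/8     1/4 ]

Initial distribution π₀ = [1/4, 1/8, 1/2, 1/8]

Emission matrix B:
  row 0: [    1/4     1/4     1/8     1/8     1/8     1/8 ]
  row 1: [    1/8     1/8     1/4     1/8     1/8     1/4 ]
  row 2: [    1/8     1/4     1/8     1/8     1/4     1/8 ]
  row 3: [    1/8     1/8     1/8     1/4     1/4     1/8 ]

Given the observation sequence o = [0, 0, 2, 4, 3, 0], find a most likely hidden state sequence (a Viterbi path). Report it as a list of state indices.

path = [0, 3, 1, 3, 3, 0]

t=0: δ = [6.250e-02, 1.562e-02, 6.250e-02, 1.562e-02]  (obs o_0=0)
t=1: δ = [3.906e-03, 1.953e-03, 9.766e-04, 3.906e-03]  ψ = [0, 2, 0, 0]  (obs o_1=0)
t=2: δ = [1.221e-04, 3.662e-04, 6.104e-05, 2.441e-04]  ψ = [0, 3, 0, 0]  (obs o_2=2)
t=3: δ = [7.629e-06, 1.717e-05, 1.144e-05, 3.433e-05]  ψ = [3, 1, 1, 1]  (obs o_3=4)
t=4: δ = [1.073e-06, 1.609e-06, 5.364e-07, 2.146e-06]  ψ = [3, 3, 3, 3]  (obs o_4=3)
t=5: δ = [1.341e-07, 1.006e-07, 3.353e-08, 7.544e-08]  ψ = [3, 3, 3, 1]  (obs o_5=0)
backtrack: best end state = 0; path = [0, 3, 1, 3, 3, 0]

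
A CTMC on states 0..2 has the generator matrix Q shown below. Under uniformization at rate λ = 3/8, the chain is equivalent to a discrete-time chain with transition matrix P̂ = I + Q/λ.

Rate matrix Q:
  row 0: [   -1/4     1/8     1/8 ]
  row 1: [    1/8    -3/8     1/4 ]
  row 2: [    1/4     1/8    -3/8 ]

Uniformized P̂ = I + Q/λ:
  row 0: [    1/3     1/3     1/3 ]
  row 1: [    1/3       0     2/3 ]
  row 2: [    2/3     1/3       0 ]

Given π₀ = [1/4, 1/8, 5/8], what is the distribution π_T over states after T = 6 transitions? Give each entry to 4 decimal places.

π = [0.4362, 0.2498, 0.3140]

t=0: π = [0.2500, 0.1250, 0.6250]
t=1: π = [0.5417, 0.2917, 0.1667]
t=2: π = [0.3889, 0.2361, 0.3750]
t=3: π = [0.4583, 0.2546, 0.2870]
t=4: π = [0.4290, 0.2485, 0.3225]
t=5: π = [0.4408, 0.2505, 0.3086]
t=6: π = [0.4362, 0.2498, 0.3140]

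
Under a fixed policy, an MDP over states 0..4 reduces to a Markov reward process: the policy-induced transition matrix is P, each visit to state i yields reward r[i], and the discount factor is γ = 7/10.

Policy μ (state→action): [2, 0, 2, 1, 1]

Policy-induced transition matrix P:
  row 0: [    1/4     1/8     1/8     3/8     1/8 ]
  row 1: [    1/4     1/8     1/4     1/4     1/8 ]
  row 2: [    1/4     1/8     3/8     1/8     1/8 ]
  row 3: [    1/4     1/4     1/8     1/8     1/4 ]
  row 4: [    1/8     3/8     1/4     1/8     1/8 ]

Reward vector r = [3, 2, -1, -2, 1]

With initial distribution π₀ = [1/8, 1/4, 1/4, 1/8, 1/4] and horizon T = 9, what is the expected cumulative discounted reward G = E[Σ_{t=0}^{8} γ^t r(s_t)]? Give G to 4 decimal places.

G = 1.9002

t=0: π = [0.1250, 0.2500, 0.2500, 0.1250, 0.2500], E[r] = 0.6250, γ^t·E[r] = 0.625000, running G = 0.625000
t=1: π = [0.2188, 0.2031, 0.2500, 0.1875, 0.1406], E[r] = 0.5781, γ^t·E[r] = 0.404688, running G = 1.029688
t=2: π = [0.2324, 0.1836, 0.2305, 0.2051, 0.1484], E[r] = 0.5723, γ^t·E[r] = 0.280410, running G = 1.310098
t=3: π = [0.2314, 0.1877, 0.2241, 0.2061, 0.1506], E[r] = 0.5842, γ^t·E[r] = 0.200390, running G = 1.510488
t=4: π = [0.2312, 0.1884, 0.2233, 0.2063, 0.1508], E[r] = 0.5851, γ^t·E[r] = 0.140486, running G = 1.650974
t=5: π = [0.2312, 0.1885, 0.2232, 0.2063, 0.1508], E[r] = 0.5853, γ^t·E[r] = 0.098371, running G = 1.749345
t=6: π = [0.2312, 0.1885, 0.2232, 0.2063, 0.1508], E[r] = 0.5853, γ^t·E[r] = 0.068862, running G = 1.818207
t=7: π = [0.2312, 0.1885, 0.2232, 0.2063, 0.1508], E[r] = 0.5853, γ^t·E[r] = 0.048203, running G = 1.866410
t=8: π = [0.2312, 0.1885, 0.2232, 0.2063, 0.1508], E[r] = 0.5853, γ^t·E[r] = 0.033742, running G = 1.900153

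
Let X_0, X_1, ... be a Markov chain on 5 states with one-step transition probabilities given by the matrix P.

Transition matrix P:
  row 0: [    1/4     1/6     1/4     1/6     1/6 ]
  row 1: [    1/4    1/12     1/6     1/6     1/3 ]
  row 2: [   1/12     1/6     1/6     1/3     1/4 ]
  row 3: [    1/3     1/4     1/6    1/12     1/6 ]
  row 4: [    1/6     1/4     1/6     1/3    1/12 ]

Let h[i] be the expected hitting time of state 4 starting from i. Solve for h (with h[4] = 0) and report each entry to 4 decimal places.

First-step conditioning: h[4] = 0; for i ≠ 4, h[i] = 1 + Σ_k P[i][k]·h[k].
  h[0] = 1 + 1/4·h[0] + 1/6·h[1] + 1/4·h[2] + 1/6·h[3]
  h[1] = 1 + 1/4·h[0] + 1/12·h[1] + 1/6·h[2] + 1/6·h[3]
  h[2] = 1 + 1/12·h[0] + 1/6·h[1] + 1/6·h[2] + 1/3·h[3]
  h[3] = 1 + 1/3·h[0] + 1/4·h[1] + 1/6·h[2] + 1/12·h[3]
Solving the 4×4 linear system over states ≠ 4 gives exactly h = [26700/5651, 22752/5651, 24624/5651, 26556/5651, 0] (h[4] = 0 is the target).

h = [4.7248, 4.0262, 4.3575, 4.6993, 0.0000]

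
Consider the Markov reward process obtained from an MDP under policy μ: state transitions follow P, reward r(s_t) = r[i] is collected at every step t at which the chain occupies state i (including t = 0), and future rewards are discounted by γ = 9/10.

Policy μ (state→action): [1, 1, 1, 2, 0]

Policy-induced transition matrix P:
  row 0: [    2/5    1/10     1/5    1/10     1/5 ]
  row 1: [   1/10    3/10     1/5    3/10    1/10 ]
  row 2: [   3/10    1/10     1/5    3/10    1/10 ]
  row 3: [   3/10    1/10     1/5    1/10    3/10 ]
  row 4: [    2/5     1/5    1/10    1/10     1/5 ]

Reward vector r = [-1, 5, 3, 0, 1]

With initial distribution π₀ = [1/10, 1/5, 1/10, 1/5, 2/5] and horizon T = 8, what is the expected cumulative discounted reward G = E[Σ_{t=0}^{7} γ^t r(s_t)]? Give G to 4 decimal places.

G = 7.1277

t=0: π = [0.1000, 0.2000, 0.1000, 0.2000, 0.4000], E[r] = 1.6000, γ^t·E[r] = 1.600000, running G = 1.600000
t=1: π = [0.3100, 0.1800, 0.1600, 0.1600, 0.1900], E[r] = 1.2600, γ^t·E[r] = 1.134000, running G = 2.734000
t=2: π = [0.3140, 0.1550, 0.1810, 0.1680, 0.1820], E[r] = 1.1860, γ^t·E[r] = 0.960660, running G = 3.694660
t=3: π = [0.3186, 0.1492, 0.1818, 0.1672, 0.1832], E[r] = 1.1560, γ^t·E[r] = 0.842724, running G = 4.537384
t=4: π = [0.3203, 0.1482, 0.1817, 0.1662, 0.1836], E[r] = 1.1491, γ^t·E[r] = 0.753938, running G = 5.291322
t=5: π = [0.3208, 0.1480, 0.1816, 0.1660, 0.1836], E[r] = 1.1478, γ^t·E[r] = 0.677738, running G = 5.969060
t=6: π = [0.3208, 0.1480, 0.1816, 0.1659, 0.1836], E[r] = 1.1475, γ^t·E[r] = 0.609836, running G = 6.578896
t=7: π = [0.3209, 0.1480, 0.1816, 0.1659, 0.1836], E[r] = 1.1475, γ^t·E[r] = 0.548830, running G = 7.127726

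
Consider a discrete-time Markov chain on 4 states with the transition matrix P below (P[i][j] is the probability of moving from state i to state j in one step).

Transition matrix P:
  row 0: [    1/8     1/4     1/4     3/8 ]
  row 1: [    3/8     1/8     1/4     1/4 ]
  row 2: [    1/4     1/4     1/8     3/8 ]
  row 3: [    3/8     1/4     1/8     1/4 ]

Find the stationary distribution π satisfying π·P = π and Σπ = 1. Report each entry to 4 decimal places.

π = [0.2812, 0.2222, 0.1879, 0.3086]

Balance equations π_j = Σ_i π_i·P[i][j]:
  π_0 = 1/8·π_0 + 3/8·π_1 + 1/4·π_2 + 3/8·π_3
  π_1 = 1/4·π_0 + 1/8·π_1 + 1/4·π_2 + 1/4·π_3
  π_2 = 1/4·π_0 + 1/4·π_1 + 1/8·π_2 + 1/8·π_3
  normalize: π_0 + π_1 + π_2 + π_3 = 1
Solving the linear system gives exactly π = [205/729, 2/9, 137/729, 25/81].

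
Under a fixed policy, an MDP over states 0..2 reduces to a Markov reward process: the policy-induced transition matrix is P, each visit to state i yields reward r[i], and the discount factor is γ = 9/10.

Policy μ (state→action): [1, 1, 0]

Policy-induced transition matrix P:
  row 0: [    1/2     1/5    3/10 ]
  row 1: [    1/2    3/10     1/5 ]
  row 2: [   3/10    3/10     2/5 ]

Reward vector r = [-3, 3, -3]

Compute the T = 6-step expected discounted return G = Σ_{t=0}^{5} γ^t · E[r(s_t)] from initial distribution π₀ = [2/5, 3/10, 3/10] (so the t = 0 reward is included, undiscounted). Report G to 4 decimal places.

G = -6.5734

t=0: π = [0.4000, 0.3000, 0.3000], E[r] = -1.2000, γ^t·E[r] = -1.200000, running G = -1.200000
t=1: π = [0.4400, 0.2600, 0.3000], E[r] = -1.4400, γ^t·E[r] = -1.296000, running G = -2.496000
t=2: π = [0.4400, 0.2560, 0.3040], E[r] = -1.4640, γ^t·E[r] = -1.185840, running G = -3.681840
t=3: π = [0.4392, 0.2560, 0.3048], E[r] = -1.4640, γ^t·E[r] = -1.067256, running G = -4.749096
t=4: π = [0.4390, 0.2561, 0.3049], E[r] = -1.4635, γ^t·E[r] = -0.960215, running G = -5.709311
t=5: π = [0.4390, 0.2561, 0.3049], E[r] = -1.4634, γ^t·E[r] = -0.864137, running G = -6.573449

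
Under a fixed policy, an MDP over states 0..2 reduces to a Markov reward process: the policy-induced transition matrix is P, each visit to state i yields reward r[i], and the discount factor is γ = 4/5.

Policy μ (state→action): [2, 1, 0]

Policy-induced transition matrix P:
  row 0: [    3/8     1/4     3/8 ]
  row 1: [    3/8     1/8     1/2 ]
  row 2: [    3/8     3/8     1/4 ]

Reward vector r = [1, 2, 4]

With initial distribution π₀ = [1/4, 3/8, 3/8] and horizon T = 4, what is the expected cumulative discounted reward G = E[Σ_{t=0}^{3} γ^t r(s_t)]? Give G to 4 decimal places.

t=0: π = [0.2500, 0.3750, 0.3750], E[r] = 2.5000, γ^t·E[r] = 2.500000, running G = 2.500000
t=1: π = [0.3750, 0.2500, 0.3750], E[r] = 2.3750, γ^t·E[r] = 1.900000, running G = 4.400000
t=2: π = [0.3750, 0.2656, 0.3594], E[r] = 2.3438, γ^t·E[r] = 1.500000, running G = 5.900000
t=3: π = [0.3750, 0.2617, 0.3633], E[r] = 2.3516, γ^t·E[r] = 1.204000, running G = 7.104000

G = 7.1040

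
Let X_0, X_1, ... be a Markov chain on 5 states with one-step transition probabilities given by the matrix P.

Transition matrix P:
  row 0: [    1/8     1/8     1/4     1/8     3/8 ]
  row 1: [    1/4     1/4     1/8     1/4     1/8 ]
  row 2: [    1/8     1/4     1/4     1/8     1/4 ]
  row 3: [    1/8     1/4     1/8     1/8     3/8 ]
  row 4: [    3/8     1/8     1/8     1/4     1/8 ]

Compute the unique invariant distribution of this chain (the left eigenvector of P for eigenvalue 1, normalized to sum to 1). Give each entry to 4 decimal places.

Balance equations π_j = Σ_i π_i·P[i][j]:
  π_0 = 1/8·π_0 + 1/4·π_1 + 1/8·π_2 + 1/8·π_3 + 3/8·π_4
  π_1 = 1/8·π_0 + 1/4·π_1 + 1/4·π_2 + 1/4·π_3 + 1/8·π_4
  π_2 = 1/4·π_0 + 1/8·π_1 + 1/4·π_2 + 1/8·π_3 + 1/8·π_4
  π_3 = 1/8·π_0 + 1/4·π_1 + 1/8·π_2 + 1/8·π_3 + 1/4·π_4
  normalize: π_0 + π_1 + π_2 + π_3 + π_4 = 1
Solving the linear system gives exactly π = [62/295, 57/295, 51/295, 53/295, 72/295].

π = [0.2102, 0.1932, 0.1729, 0.1797, 0.2441]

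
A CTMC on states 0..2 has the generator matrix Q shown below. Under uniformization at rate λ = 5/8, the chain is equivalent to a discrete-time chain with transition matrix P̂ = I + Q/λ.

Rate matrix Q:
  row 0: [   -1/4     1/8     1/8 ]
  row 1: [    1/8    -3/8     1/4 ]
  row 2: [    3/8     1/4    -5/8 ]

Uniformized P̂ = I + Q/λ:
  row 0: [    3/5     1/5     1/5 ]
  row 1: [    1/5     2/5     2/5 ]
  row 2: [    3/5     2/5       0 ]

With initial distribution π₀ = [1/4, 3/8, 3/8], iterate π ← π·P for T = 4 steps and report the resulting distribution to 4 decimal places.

π = [0.4768, 0.3048, 0.2184]

t=0: π = [0.2500, 0.3750, 0.3750]
t=1: π = [0.4500, 0.3500, 0.2000]
t=2: π = [0.4600, 0.3100, 0.2300]
t=3: π = [0.4760, 0.3080, 0.2160]
t=4: π = [0.4768, 0.3048, 0.2184]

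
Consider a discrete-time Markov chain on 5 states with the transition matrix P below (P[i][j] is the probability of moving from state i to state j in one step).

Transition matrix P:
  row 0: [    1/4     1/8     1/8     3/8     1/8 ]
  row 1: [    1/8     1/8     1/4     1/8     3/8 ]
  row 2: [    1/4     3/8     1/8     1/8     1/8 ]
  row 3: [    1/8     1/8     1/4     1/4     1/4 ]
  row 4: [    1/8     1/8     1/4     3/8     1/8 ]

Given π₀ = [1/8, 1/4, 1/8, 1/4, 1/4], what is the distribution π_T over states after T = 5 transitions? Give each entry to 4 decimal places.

t=0: π = [0.1250, 0.2500, 0.1250, 0.2500, 0.2500]
t=1: π = [0.1563, 0.1563, 0.2188, 0.2500, 0.2188]
t=2: π = [0.1719, 0.1797, 0.2031, 0.2500, 0.1953]
t=3: π = [0.1719, 0.1758, 0.2031, 0.2480, 0.2012]
t=4: π = [0.1719, 0.1758, 0.2031, 0.2493, 0.2000]
t=5: π = [0.1719, 0.1758, 0.2031, 0.2491, 0.2001]

π = [0.1719, 0.1758, 0.2031, 0.2491, 0.2001]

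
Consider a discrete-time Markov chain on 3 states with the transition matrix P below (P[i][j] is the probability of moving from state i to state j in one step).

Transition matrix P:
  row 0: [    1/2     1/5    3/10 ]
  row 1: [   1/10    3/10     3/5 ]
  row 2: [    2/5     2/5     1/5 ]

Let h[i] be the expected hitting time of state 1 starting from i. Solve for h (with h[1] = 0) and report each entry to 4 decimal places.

First-step conditioning: h[1] = 0; for i ≠ 1, h[i] = 1 + Σ_k P[i][k]·h[k].
  h[0] = 1 + 1/2·h[0] + 3/10·h[2]
  h[2] = 1 + 2/5·h[0] + 1/5·h[2]
Solving the 2×2 linear system over states ≠ 1 gives exactly h = [55/14, 0, 45/14] (h[1] = 0 is the target).

h = [3.9286, 0.0000, 3.2143]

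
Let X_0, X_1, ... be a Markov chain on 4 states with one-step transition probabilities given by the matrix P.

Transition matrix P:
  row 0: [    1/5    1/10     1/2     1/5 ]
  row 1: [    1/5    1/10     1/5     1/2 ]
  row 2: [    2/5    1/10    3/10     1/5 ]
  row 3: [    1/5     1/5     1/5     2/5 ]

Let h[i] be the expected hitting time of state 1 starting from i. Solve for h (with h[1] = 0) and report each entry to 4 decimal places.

h = [8.0000, 0.0000, 8.0000, 7.0000]

First-step conditioning: h[1] = 0; for i ≠ 1, h[i] = 1 + Σ_k P[i][k]·h[k].
  h[0] = 1 + 1/5·h[0] + 1/2·h[2] + 1/5·h[3]
  h[2] = 1 + 2/5·h[0] + 3/10·h[2] + 1/5·h[3]
  h[3] = 1 + 1/5·h[0] + 1/5·h[2] + 2/5·h[3]
Solving the 3×3 linear system over states ≠ 1 gives exactly h = [8, 0, 8, 7] (h[1] = 0 is the target).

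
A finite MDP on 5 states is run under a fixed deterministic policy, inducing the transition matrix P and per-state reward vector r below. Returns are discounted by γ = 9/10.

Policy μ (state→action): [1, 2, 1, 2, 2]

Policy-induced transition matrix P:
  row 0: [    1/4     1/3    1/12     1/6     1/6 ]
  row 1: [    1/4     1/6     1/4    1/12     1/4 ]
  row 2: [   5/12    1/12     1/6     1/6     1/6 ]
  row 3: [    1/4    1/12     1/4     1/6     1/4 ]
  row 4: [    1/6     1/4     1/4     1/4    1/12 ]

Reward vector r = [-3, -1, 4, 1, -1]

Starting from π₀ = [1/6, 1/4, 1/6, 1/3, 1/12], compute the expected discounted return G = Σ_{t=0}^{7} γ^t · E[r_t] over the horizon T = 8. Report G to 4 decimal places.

t=0: π = [0.1667, 0.2500, 0.1667, 0.3333, 0.0833], E[r] = 0.1667, γ^t·E[r] = 0.166667, running G = 0.166667
t=1: π = [0.2708, 0.1597, 0.2083, 0.1528, 0.2083], E[r] = -0.1944, γ^t·E[r] = -0.175000, running G = -0.008333
t=2: π = [0.2674, 0.1991, 0.1875, 0.1707, 0.1753], E[r] = -0.2558, γ^t·E[r] = -0.207188, running G = -0.215521
t=3: π = [0.2666, 0.1960, 0.1898, 0.1647, 0.1829], E[r] = -0.2548, γ^t·E[r] = -0.185766, running G = -0.401286
t=4: π = [0.2664, 0.1968, 0.1897, 0.1656, 0.1815], E[r] = -0.2529, γ^t·E[r] = -0.165950, running G = -0.567236
t=5: π = [0.2665, 0.1966, 0.1898, 0.1654, 0.1817], E[r] = -0.2533, γ^t·E[r] = -0.149557, running G = -0.716794
t=6: π = [0.2665, 0.1966, 0.1898, 0.1654, 0.1817], E[r] = -0.2533, γ^t·E[r] = -0.134600, running G = -0.851394
t=7: π = [0.2665, 0.1966, 0.1898, 0.1654, 0.1817], E[r] = -0.2533, γ^t·E[r] = -0.121140, running G = -0.972534

G = -0.9725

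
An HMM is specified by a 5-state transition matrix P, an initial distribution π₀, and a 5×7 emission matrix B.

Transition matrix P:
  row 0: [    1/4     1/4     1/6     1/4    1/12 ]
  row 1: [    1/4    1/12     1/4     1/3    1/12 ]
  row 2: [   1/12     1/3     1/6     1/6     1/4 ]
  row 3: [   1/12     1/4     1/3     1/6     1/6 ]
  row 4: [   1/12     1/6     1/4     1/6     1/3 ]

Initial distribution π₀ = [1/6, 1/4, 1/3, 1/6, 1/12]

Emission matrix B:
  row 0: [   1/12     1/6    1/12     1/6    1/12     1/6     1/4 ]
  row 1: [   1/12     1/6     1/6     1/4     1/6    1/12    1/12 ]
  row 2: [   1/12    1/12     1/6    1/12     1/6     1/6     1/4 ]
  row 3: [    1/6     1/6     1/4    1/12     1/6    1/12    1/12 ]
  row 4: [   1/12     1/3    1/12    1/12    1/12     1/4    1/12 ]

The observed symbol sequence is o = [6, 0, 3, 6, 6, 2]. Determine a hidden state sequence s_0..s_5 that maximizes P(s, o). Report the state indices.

t=0: δ = [4.167e-02, 2.083e-02, 8.333e-02, 1.389e-02, 6.944e-03]  (obs o_0=6)
t=1: δ = [8.681e-04, 2.315e-03, 1.157e-03, 2.315e-03, 1.736e-03]  ψ = [0, 2, 2, 2, 2]  (obs o_1=0)
t=2: δ = [9.645e-05, 1.447e-04, 6.430e-05, 6.430e-05, 4.823e-05]  ψ = [1, 3, 3, 1, 4]  (obs o_2=3)
t=3: δ = [9.042e-06, 2.009e-06, 9.042e-06, 4.019e-06, 1.340e-06]  ψ = [1, 0, 1, 1, 2]  (obs o_3=6)
t=4: δ = [5.651e-07, 2.512e-07, 3.768e-07, 1.884e-07, 1.884e-07]  ψ = [0, 2, 0, 0, 2]  (obs o_4=6)
t=5: δ = [1.177e-08, 2.355e-08, 1.570e-08, 3.532e-08, 7.849e-09]  ψ = [0, 0, 0, 0, 2]  (obs o_5=2)
backtrack: best end state = 3; path = [2, 3, 1, 0, 0, 3]

path = [2, 3, 1, 0, 0, 3]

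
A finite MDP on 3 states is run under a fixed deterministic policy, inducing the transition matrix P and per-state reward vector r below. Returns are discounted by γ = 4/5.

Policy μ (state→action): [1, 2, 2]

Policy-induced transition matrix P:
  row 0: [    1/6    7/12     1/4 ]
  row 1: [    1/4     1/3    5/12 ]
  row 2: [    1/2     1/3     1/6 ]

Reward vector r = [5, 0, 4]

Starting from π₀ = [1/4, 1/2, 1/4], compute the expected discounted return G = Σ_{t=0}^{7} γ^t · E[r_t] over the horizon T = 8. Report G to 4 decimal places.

t=0: π = [0.2500, 0.5000, 0.2500], E[r] = 2.2500, γ^t·E[r] = 2.250000, running G = 2.250000
t=1: π = [0.2917, 0.3958, 0.3125], E[r] = 2.7083, γ^t·E[r] = 2.166667, running G = 4.416667
t=2: π = [0.3038, 0.4063, 0.2899], E[r] = 2.6788, γ^t·E[r] = 1.714444, running G = 6.131111
t=3: π = [0.2972, 0.4093, 0.2935], E[r] = 2.6600, γ^t·E[r] = 1.361926, running G = 7.493037
t=4: π = [0.2986, 0.4076, 0.2938], E[r] = 2.6681, γ^t·E[r] = 1.092864, running G = 8.585901
t=5: π = [0.2986, 0.4080, 0.2935], E[r] = 2.6666, γ^t·E[r] = 0.873790, running G = 9.459692
t=6: π = [0.2985, 0.4080, 0.2935], E[r] = 2.6666, γ^t·E[r] = 0.699033, running G = 10.158724
t=7: π = [0.2985, 0.4080, 0.2935], E[r] = 2.6667, γ^t·E[r] = 0.559246, running G = 10.717971

G = 10.7180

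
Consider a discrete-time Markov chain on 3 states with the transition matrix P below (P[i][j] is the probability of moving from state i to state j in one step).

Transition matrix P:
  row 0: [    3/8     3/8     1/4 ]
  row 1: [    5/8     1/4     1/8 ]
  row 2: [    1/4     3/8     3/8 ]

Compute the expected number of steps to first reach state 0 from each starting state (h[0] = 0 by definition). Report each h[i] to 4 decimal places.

h = [0.0000, 1.7778, 2.6667]

First-step conditioning: h[0] = 0; for i ≠ 0, h[i] = 1 + Σ_k P[i][k]·h[k].
  h[1] = 1 + 1/4·h[1] + 1/8·h[2]
  h[2] = 1 + 3/8·h[1] + 3/8·h[2]
Solving the 2×2 linear system over states ≠ 0 gives exactly h = [0, 16/9, 8/3] (h[0] = 0 is the target).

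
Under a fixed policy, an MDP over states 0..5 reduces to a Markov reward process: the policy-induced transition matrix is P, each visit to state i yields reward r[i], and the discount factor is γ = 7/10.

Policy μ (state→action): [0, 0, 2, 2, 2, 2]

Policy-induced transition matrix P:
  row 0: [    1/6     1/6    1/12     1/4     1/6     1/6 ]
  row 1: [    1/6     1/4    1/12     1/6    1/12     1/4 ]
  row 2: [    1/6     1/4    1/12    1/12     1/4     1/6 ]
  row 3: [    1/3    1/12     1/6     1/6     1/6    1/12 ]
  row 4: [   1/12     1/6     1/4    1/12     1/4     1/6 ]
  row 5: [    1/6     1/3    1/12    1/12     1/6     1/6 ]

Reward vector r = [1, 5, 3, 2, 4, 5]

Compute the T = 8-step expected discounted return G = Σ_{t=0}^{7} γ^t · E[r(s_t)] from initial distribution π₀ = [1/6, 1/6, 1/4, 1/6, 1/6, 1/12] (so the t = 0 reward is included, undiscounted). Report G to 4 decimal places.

t=0: π = [0.1667, 0.1667, 0.2500, 0.1667, 0.1667, 0.0833], E[r] = 3.1667, γ^t·E[r] = 3.166667, running G = 3.166667
t=1: π = [0.1806, 0.2014, 0.1250, 0.1389, 0.1875, 0.1667], E[r] = 3.4236, γ^t·E[r] = 2.396528, running G = 5.563194
t=2: π = [0.1742, 0.2101, 0.1262, 0.1418, 0.1759, 0.1719], E[r] = 3.4497, γ^t·E[r] = 1.690330, running G = 7.253524
t=3: π = [0.1756, 0.2115, 0.1245, 0.1417, 0.1743, 0.1724], E[r] = 3.4491, γ^t·E[r] = 1.183049, running G = 8.436573
t=4: π = [0.1758, 0.2116, 0.1242, 0.1420, 0.1739, 0.1725], E[r] = 3.4485, γ^t·E[r] = 0.827993, running G = 9.264567
t=5: π = [0.1758, 0.2116, 0.1242, 0.1421, 0.1739, 0.1725], E[r] = 3.4481, γ^t·E[r] = 0.579529, running G = 9.844095
t=6: π = [0.1759, 0.2115, 0.1242, 0.1421, 0.1739, 0.1725], E[r] = 3.4480, γ^t·E[r] = 0.405659, running G = 10.249754
t=7: π = [0.1759, 0.2115, 0.1242, 0.1421, 0.1739, 0.1725], E[r] = 3.4480, γ^t·E[r] = 0.283959, running G = 10.533714

G = 10.5337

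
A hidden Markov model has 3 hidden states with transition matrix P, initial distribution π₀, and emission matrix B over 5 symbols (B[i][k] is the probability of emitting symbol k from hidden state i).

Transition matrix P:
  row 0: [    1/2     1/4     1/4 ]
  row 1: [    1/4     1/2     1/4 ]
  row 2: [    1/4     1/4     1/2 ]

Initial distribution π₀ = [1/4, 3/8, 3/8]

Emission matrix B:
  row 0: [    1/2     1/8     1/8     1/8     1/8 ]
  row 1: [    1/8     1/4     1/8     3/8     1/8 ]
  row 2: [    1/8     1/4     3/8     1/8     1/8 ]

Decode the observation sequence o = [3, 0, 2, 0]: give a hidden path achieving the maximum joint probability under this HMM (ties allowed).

t=0: δ = [3.125e-02, 1.406e-01, 4.688e-02]  (obs o_0=3)
t=1: δ = [1.758e-02, 8.789e-03, 4.395e-03]  ψ = [1, 1, 1]  (obs o_1=0)
t=2: δ = [1.099e-03, 5.493e-04, 1.648e-03]  ψ = [0, 0, 0]  (obs o_2=2)
t=3: δ = [2.747e-04, 5.150e-05, 1.030e-04]  ψ = [0, 2, 2]  (obs o_3=0)
backtrack: best end state = 0; path = [1, 0, 0, 0]

path = [1, 0, 0, 0]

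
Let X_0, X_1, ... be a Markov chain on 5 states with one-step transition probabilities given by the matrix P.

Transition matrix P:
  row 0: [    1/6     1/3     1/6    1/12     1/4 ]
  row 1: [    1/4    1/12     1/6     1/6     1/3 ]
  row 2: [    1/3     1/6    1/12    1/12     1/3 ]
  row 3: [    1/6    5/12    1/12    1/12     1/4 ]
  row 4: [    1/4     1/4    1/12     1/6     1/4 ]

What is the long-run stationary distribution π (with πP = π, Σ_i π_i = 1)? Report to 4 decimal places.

π = [0.2305, 0.2401, 0.1225, 0.1267, 0.2802]

Balance equations π_j = Σ_i π_i·P[i][j]:
  π_0 = 1/6·π_0 + 1/4·π_1 + 1/3·π_2 + 1/6·π_3 + 1/4·π_4
  π_1 = 1/3·π_0 + 1/12·π_1 + 1/6·π_2 + 5/12·π_3 + 1/4·π_4
  π_2 = 1/6·π_0 + 1/6·π_1 + 1/12·π_2 + 1/12·π_3 + 1/12·π_4
  π_3 = 1/12·π_0 + 1/6·π_1 + 1/12·π_2 + 1/12·π_3 + 1/6·π_4
  normalize: π_0 + π_1 + π_2 + π_3 + π_4 = 1
Solving the linear system gives exactly π = [6501/28210, 521/2170, 3457/28210, 1787/14105, 51/182].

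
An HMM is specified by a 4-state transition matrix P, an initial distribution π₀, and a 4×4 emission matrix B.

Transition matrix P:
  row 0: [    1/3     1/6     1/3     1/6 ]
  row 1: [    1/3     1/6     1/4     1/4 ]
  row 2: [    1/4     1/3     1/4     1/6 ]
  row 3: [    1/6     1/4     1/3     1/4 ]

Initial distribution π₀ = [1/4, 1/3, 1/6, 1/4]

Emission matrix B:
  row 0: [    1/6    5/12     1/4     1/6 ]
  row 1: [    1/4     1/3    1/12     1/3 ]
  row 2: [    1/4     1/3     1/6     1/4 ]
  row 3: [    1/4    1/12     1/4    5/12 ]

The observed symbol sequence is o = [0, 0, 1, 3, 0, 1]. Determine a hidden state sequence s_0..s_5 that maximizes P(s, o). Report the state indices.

t=0: δ = [4.167e-02, 8.333e-02, 4.167e-02, 6.250e-02]  (obs o_0=0)
t=1: δ = [4.630e-03, 3.906e-03, 5.208e-03, 5.208e-03]  ψ = [1, 3, 1, 1]  (obs o_1=0)
t=2: δ = [6.430e-04, 5.787e-04, 5.787e-04, 1.085e-04]  ψ = [0, 2, 3, 3]  (obs o_2=1)
t=3: δ = [3.572e-05, 6.430e-05, 5.358e-05, 6.028e-05]  ψ = [0, 2, 0, 1]  (obs o_3=3)
t=4: δ = [3.572e-06, 4.465e-06, 5.023e-06, 4.019e-06]  ψ = [1, 2, 3, 1]  (obs o_4=0)
t=5: δ = [6.202e-07, 5.582e-07, 4.465e-07, 9.303e-08]  ψ = [1, 2, 3, 1]  (obs o_5=1)
backtrack: best end state = 0; path = [1, 0, 0, 2, 1, 0]

path = [1, 0, 0, 2, 1, 0]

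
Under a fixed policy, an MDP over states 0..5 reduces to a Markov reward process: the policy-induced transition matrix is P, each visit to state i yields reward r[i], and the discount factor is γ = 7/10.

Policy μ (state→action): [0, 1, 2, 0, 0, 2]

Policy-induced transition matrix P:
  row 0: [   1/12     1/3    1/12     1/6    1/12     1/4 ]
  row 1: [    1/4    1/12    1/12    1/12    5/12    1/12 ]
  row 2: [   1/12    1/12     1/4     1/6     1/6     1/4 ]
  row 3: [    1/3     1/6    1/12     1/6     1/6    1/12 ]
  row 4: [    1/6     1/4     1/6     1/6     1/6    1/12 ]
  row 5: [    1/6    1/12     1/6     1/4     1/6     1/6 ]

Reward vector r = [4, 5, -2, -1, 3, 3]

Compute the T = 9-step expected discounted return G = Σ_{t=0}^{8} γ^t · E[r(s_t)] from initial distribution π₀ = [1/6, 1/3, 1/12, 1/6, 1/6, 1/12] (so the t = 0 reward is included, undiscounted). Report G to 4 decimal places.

G = 7.7169

t=0: π = [0.1667, 0.3333, 0.0833, 0.1667, 0.1667, 0.0833], E[r] = 2.7500, γ^t·E[r] = 2.750000, running G = 2.750000
t=1: π = [0.2014, 0.1667, 0.1181, 0.1458, 0.2361, 0.1319], E[r] = 2.3611, γ^t·E[r] = 1.652778, running G = 4.402778
t=2: π = [0.1782, 0.1852, 0.1337, 0.1638, 0.1916, 0.1476], E[r] = 2.2251, γ^t·E[r] = 1.090307, running G = 5.493084
t=3: π = [0.1834, 0.1735, 0.1339, 0.1635, 0.1981, 0.1476], E[r] = 2.2068, γ^t·E[r] = 0.756946, running G = 6.250030
t=4: π = [0.1819, 0.1758, 0.1345, 0.1645, 0.1947, 0.1485], E[r] = 2.2033, γ^t·E[r] = 0.529004, running G = 6.779034
t=5: π = [0.1824, 0.1750, 0.1343, 0.1644, 0.1955, 0.1484], E[r] = 2.2030, γ^t·E[r] = 0.370265, running G = 7.149299
t=6: π = [0.1823, 0.1752, 0.1344, 0.1645, 0.1952, 0.1485], E[r] = 2.2029, γ^t·E[r] = 0.259172, running G = 7.408471
t=7: π = [0.1823, 0.1751, 0.1344, 0.1644, 0.1953, 0.1485], E[r] = 2.2029, γ^t·E[r] = 0.181421, running G = 7.589892
t=8: π = [0.1823, 0.1752, 0.1344, 0.1644, 0.1953, 0.1485], E[r] = 2.2029, γ^t·E[r] = 0.126995, running G = 7.716887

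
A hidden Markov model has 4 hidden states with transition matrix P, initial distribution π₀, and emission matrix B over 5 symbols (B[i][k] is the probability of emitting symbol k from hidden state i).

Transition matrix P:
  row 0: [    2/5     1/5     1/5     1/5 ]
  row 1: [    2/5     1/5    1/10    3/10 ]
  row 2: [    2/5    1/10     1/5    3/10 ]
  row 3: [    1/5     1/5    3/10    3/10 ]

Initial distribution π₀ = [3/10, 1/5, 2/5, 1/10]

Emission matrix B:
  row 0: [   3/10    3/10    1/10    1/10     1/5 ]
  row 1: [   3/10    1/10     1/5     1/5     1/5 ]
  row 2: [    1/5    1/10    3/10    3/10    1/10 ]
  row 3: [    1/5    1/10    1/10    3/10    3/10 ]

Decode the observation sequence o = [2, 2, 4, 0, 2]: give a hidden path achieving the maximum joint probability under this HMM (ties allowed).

path = [2, 2, 0, 0, 2]

t=0: δ = [3.000e-02, 4.000e-02, 1.200e-01, 1.000e-02]  (obs o_0=2)
t=1: δ = [4.800e-03, 2.400e-03, 7.200e-03, 3.600e-03]  ψ = [2, 2, 2, 2]  (obs o_1=2)
t=2: δ = [5.760e-04, 1.920e-04, 1.440e-04, 6.480e-04]  ψ = [2, 0, 2, 2]  (obs o_2=4)
t=3: δ = [6.912e-05, 3.888e-05, 3.888e-05, 3.888e-05]  ψ = [0, 3, 3, 3]  (obs o_3=0)
t=4: δ = [2.765e-06, 2.765e-06, 4.147e-06, 1.382e-06]  ψ = [0, 0, 0, 0]  (obs o_4=2)
backtrack: best end state = 2; path = [2, 2, 0, 0, 2]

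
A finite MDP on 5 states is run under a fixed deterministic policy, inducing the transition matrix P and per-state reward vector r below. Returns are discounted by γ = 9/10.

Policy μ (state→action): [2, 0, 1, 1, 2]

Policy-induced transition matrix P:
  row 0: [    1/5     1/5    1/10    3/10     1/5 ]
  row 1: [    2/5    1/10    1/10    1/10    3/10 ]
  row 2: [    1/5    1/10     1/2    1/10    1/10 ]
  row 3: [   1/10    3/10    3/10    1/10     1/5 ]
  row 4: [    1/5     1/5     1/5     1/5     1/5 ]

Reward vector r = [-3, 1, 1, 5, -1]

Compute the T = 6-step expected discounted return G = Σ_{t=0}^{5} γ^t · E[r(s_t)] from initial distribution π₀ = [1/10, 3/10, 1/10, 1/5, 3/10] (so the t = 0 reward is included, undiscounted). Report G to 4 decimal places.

G = 2.0827

t=0: π = [0.1000, 0.3000, 0.1000, 0.2000, 0.3000], E[r] = 0.8000, γ^t·E[r] = 0.800000, running G = 0.800000
t=1: π = [0.2400, 0.1800, 0.2100, 0.1500, 0.2200], E[r] = 0.2000, γ^t·E[r] = 0.180000, running G = 0.980000
t=2: π = [0.2210, 0.1760, 0.2360, 0.1700, 0.1970], E[r] = 0.4020, γ^t·E[r] = 0.325620, running G = 1.305620
t=3: π = [0.2182, 0.1758, 0.2481, 0.1639, 0.1940], E[r] = 0.3948, γ^t·E[r] = 0.287809, running G = 1.593429
t=4: π = [0.2188, 0.1740, 0.2514, 0.1630, 0.1928], E[r] = 0.3915, γ^t·E[r] = 0.256889, running G = 1.850319
t=5: π = [0.2185, 0.1738, 0.2525, 0.1630, 0.1923], E[r] = 0.3936, γ^t·E[r] = 0.232431, running G = 2.082750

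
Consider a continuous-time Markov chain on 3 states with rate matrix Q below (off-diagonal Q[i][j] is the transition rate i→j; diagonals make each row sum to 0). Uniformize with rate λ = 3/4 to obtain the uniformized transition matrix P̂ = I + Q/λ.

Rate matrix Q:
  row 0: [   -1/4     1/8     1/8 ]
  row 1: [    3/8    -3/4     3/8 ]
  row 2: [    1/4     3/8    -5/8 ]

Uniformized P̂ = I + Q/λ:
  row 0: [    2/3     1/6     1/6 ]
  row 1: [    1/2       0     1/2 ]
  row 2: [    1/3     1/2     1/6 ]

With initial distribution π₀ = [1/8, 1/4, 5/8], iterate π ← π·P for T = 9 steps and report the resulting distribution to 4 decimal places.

t=0: π = [0.1250, 0.2500, 0.6250]
t=1: π = [0.4167, 0.3333, 0.2500]
t=2: π = [0.5278, 0.1944, 0.2778]
t=3: π = [0.5417, 0.2269, 0.2315]
t=4: π = [0.5517, 0.2060, 0.2423]
t=5: π = [0.5516, 0.2131, 0.2353]
t=6: π = [0.5527, 0.2096, 0.2377]
t=7: π = [0.5525, 0.2110, 0.2365]
t=8: π = [0.5527, 0.2103, 0.2370]
t=9: π = [0.5526, 0.2106, 0.2368]

π = [0.5526, 0.2106, 0.2368]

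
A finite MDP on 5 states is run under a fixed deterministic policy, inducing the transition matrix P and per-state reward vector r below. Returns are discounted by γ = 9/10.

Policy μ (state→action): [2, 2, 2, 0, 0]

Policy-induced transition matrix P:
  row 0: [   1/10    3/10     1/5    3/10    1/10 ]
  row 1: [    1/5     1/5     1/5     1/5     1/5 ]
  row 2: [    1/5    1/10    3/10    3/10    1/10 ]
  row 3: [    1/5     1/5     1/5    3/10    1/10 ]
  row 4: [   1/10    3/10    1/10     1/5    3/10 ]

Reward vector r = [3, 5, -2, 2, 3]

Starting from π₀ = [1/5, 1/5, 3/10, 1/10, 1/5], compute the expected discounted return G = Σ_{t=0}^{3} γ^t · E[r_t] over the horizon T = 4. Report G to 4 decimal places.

G = 6.9829

t=0: π = [0.2000, 0.2000, 0.3000, 0.1000, 0.2000], E[r] = 1.8000, γ^t·E[r] = 1.800000, running G = 1.800000
t=1: π = [0.1600, 0.2100, 0.2100, 0.2600, 0.1600], E[r] = 2.1100, γ^t·E[r] = 1.899000, running G = 3.699000
t=2: π = [0.1680, 0.2110, 0.2050, 0.2630, 0.1530], E[r] = 2.1340, γ^t·E[r] = 1.728540, running G = 5.427540
t=3: π = [0.1679, 0.2116, 0.2052, 0.2636, 0.1517], E[r] = 2.1336, γ^t·E[r] = 1.555394, running G = 6.982934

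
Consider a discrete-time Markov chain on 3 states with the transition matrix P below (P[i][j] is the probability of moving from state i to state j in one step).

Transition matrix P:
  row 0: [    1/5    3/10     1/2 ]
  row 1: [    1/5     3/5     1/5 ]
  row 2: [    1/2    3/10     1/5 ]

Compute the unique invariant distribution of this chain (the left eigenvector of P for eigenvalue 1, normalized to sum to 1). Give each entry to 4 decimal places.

Balance equations π_j = Σ_i π_i·P[i][j]:
  π_0 = 1/5·π_0 + 1/5·π_1 + 1/2·π_2
  π_1 = 3/10·π_0 + 3/5·π_1 + 3/10·π_2
  normalize: π_0 + π_1 + π_2 = 1
Solving the linear system gives exactly π = [2/7, 3/7, 2/7].

π = [0.2857, 0.4286, 0.2857]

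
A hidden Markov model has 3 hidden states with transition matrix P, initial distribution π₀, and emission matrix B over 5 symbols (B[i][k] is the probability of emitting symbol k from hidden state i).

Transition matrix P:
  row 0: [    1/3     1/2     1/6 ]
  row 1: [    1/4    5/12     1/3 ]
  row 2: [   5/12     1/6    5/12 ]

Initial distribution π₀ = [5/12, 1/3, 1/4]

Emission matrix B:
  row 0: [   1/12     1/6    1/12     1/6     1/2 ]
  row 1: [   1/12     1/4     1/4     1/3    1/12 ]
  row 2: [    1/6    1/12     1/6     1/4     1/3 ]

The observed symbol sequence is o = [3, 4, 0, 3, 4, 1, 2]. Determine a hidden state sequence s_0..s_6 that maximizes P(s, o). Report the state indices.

path = [1, 2, 2, 2, 0, 1, 1]

t=0: δ = [6.944e-02, 1.111e-01, 6.250e-02]  (obs o_0=3)
t=1: δ = [1.389e-02, 3.858e-03, 1.235e-02]  ψ = [1, 1, 1]  (obs o_1=4)
t=2: δ = [4.287e-04, 5.787e-04, 8.573e-04]  ψ = [2, 0, 2]  (obs o_2=0)
t=3: δ = [5.954e-05, 8.038e-05, 8.931e-05]  ψ = [2, 1, 2]  (obs o_3=3)
t=4: δ = [1.861e-05, 2.791e-06, 1.240e-05]  ψ = [2, 1, 2]  (obs o_4=4)
t=5: δ = [1.034e-06, 2.326e-06, 4.307e-07]  ψ = [0, 0, 2]  (obs o_5=1)
t=6: δ = [4.845e-08, 2.423e-07, 1.292e-07]  ψ = [1, 1, 1]  (obs o_6=2)
backtrack: best end state = 1; path = [1, 2, 2, 2, 0, 1, 1]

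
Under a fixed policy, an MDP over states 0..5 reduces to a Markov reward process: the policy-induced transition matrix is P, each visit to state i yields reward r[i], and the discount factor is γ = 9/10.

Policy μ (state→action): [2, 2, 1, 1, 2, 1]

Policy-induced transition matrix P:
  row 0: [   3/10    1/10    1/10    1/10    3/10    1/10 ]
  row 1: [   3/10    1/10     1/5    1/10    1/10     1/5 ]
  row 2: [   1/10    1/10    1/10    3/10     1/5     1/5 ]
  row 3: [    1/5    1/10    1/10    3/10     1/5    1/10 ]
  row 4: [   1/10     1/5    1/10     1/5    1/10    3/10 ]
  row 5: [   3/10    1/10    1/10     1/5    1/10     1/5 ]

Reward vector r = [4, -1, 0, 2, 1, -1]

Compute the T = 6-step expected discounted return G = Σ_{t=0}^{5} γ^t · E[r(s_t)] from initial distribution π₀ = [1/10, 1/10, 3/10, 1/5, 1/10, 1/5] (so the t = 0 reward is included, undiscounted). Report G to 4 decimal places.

t=0: π = [0.1000, 0.1000, 0.3000, 0.2000, 0.1000, 0.2000], E[r] = 0.6000, γ^t·E[r] = 0.600000, running G = 0.600000
t=1: π = [0.2000, 0.1100, 0.1100, 0.2300, 0.1700, 0.1800], E[r] = 1.1400, γ^t·E[r] = 1.026000, running G = 1.626000
t=2: π = [0.2210, 0.1170, 0.1110, 0.2030, 0.1740, 0.1740], E[r] = 1.1730, γ^t·E[r] = 0.950130, running G = 2.576130
t=3: π = [0.2227, 0.1174, 0.1117, 0.1976, 0.1756, 0.1750], E[r] = 1.1692, γ^t·E[r] = 0.852347, running G = 3.428477
t=4: π = [0.2228, 0.1176, 0.1117, 0.1969, 0.1755, 0.1755], E[r] = 1.1673, γ^t·E[r] = 0.765892, running G = 4.194369
t=5: π = [0.2229, 0.1175, 0.1118, 0.1968, 0.1754, 0.1756], E[r] = 1.1674, γ^t·E[r] = 0.689353, running G = 4.883722

G = 4.8837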